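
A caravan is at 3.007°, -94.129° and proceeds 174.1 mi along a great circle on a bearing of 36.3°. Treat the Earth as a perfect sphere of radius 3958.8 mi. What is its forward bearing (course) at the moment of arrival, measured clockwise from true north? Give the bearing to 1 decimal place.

δ = 174.1/3958.8 = 0.043978 rad (2.5198°).
Start latitude φ₁ = 0.052482 rad; initial bearing θ = 0.633555 rad.
Applying the spherical law of cosines for sides, sin φ₂ = sin φ₁ cos δ + cos φ₁ sin δ cos θ = 0.087790, so φ₂ = 5.036°.
Then Δλ = atan2(0.025991, 0.994428) = 0.026131 rad, from sin θ sin δ cos φ₁ over cos δ − sin φ₁ sin φ₂.
λ₂ = -94.129° + 1.497° = -92.632°.
The forward bearing on arrival equals the back-azimuth from the destination plus 180°.
Back-azimuth from P₂ (5.0°, -92.6°) to P₁ (3.0°, -94.1°), with Δλ' = λ₁ − λ₂ = -1.5°: atan2( sin Δλ' cos φ₁ , cos φ₂ sin φ₁ − sin φ₂ cos φ₁ cos Δλ' ) = 216.4°.
Final bearing = (216.4° + 180°) mod 360° = 36.4°.

final bearing 36.4°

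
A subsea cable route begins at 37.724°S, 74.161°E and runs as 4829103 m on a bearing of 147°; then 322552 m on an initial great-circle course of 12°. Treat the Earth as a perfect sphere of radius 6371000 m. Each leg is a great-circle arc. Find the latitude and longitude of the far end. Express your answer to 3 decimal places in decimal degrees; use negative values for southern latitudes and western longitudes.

Apply the spherical direct solution leg by leg, carrying full precision between legs.
Leg 1: from (-37.724°, 74.161°), δ = 4829103/6371000 = 0.757982 rad, θ = 147° → φ = -64.208°, λ = 133.536°.
Leg 2: from (-64.208°, 133.536°), δ = 322552/6371000 = 0.050628 rad, θ = 12° → φ = -61.365°, λ = 134.794°.

latitude -61.365°, longitude 134.794°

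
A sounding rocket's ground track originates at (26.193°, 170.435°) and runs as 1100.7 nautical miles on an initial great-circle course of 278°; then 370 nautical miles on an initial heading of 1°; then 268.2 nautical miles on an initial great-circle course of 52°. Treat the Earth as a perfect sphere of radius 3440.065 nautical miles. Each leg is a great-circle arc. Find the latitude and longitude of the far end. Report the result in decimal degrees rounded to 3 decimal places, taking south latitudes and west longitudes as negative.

latitude 36.112°, longitude 154.407°

Apply the spherical direct solution leg by leg, carrying full precision between legs.
Leg 1: from (26.193°, 170.435°), δ = 1100.7/3440.065 = 0.319965 rad, θ = 278° → φ = 27.276°, λ = 149.921°.
Leg 2: from (27.276°, 149.921°), δ = 370/3440.065 = 0.107556 rad, θ = 1° → φ = 33.437°, λ = 150.050°.
Leg 3: from (33.437°, 150.050°), δ = 268.2/3440.065 = 0.077964 rad, θ = 52° → φ = 36.112°, λ = 154.407°.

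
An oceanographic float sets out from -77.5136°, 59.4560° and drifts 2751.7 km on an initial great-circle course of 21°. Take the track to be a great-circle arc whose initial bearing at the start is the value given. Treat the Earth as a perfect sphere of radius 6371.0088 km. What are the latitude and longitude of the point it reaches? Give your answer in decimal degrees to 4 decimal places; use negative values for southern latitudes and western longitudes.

latitude -53.3400°, longitude 74.0077°

The arc subtends δ = 2751.7/6371.0088 = 0.431910 rad at the centre.
Converting: φ₁ = -1.352868 rad, θ = 0.366519 rad.
Destination latitude: φ₂ = arcsin( sin φ₁ cos δ + cos φ₁ sin δ cos θ ) = arcsin(-0.802193) = -53.3400°.
Δλ = atan2( sin θ sin δ cos φ₁ , cos δ − sin φ₁ sin φ₂ ) = atan2(0.032434, 0.124949) = 0.253976 rad = 14.5517°.
λ₂ = λ₁ + Δλ = 74.0077°.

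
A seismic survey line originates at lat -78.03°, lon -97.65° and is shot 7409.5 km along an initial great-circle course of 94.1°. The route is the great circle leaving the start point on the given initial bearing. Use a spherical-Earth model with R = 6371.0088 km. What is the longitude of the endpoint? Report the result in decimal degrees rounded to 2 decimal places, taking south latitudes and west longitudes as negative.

longitude -8.78°

Angular distance δ = d/R = 7409.5 / 6371.0088 = 1.163003 rad.
Converting: φ₁ = -1.361880 rad, θ = 1.642355 rad.
Destination latitude: φ₂ = arcsin( sin φ₁ cos δ + cos φ₁ sin δ cos θ ) = arcsin(-0.401574) = -23.68°.
For the longitude increment, Δλ = atan2( sin θ sin δ cos φ₁, cos δ − sin φ₁ sin φ₂ ) = atan2(0.189905, 0.003742) = 88.87°.
Hence λ₂ = -97.65° + 88.87° = -8.78°.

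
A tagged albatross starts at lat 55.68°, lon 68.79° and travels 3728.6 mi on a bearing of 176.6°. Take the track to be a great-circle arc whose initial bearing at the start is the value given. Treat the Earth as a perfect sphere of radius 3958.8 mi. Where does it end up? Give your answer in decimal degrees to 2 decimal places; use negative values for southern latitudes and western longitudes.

latitude 1.76°, longitude 71.54°

Central angle δ = d/R = 0.941851 rad.
Start latitude φ₁ = 0.971799 rad; initial bearing θ = 3.082251 rad.
Destination latitude: φ₂ = arcsin( sin φ₁ cos δ + cos φ₁ sin δ cos θ ) = arcsin(0.030746) = 1.76°.
For the longitude increment, Δλ = atan2( sin θ sin δ cos φ₁, cos δ − sin φ₁ sin φ₂ ) = atan2(0.027039, 0.562899) = 2.75°.
λ₂ = 68.79° + 2.75° = 71.54°.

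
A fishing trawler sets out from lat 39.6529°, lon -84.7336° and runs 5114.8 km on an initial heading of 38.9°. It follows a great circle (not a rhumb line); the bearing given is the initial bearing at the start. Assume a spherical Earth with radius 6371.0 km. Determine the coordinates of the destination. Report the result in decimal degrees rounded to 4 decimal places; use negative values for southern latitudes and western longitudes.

latitude 60.9631°, longitude -16.1989°

Angular distance δ = d/R = 5114.8 / 6371 = 0.802825 rad.
Start latitude φ₁ = 0.692074 rad; initial bearing θ = 0.678933 rad.
Applying the spherical law of cosines for sides, sin φ₂ = sin φ₁ cos δ + cos φ₁ sin δ cos θ = 0.874307, so φ₂ = 60.9631°.
For the longitude increment, Δλ = atan2( sin θ sin δ cos φ₁, cos δ − sin φ₁ sin φ₂ ) = atan2(0.347781, 0.136751) = 68.5347°.
λ₂ = -84.7336° + 68.5347° = -16.1989°.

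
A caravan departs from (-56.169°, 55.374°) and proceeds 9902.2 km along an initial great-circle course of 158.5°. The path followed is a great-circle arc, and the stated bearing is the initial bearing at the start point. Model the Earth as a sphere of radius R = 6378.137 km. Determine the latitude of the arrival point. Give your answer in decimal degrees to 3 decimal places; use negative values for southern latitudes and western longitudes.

δ = 9902.2/6378.137 = 1.552522 rad (88.9530°).
Start latitude φ₁ = -0.980334 rad; initial bearing θ = 2.766347 rad.
Applying the spherical law of cosines for sides, sin φ₂ = sin φ₁ cos δ + cos φ₁ sin δ cos θ = -0.533098, so φ₂ = -32.215°.
Δλ = atan2( sin θ sin δ cos φ₁ , cos δ − sin φ₁ sin φ₂ ) = atan2(0.204014, -0.424563) = 2.693645 rad = 154.334°.
λ₂ = 55.374° + 154.334° = 209.708°, normalized to (−180°, 180°] → -150.292°.

latitude -32.215°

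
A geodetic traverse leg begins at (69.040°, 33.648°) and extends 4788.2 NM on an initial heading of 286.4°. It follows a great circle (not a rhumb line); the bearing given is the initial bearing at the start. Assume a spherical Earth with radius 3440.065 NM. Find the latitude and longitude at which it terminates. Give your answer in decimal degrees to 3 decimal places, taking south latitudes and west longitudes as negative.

The arc subtends δ = 4788.2/3440.065 = 1.391892 rad at the centre.
With φ₁ = 69.040° = 1.204975 rad and θ = 286.4° = 4.998623 rad:
sin φ₂ = sin φ₁ cos δ + cos φ₁ sin δ cos θ = (0.933830)(0.177951) + (0.357716)(0.984039)(0.282341) = 0.265562
φ₂ = asin(0.265562) = 0.268787 rad = 15.400°.
For the longitude increment, Δλ = atan2( sin θ sin δ cos φ₁, cos δ − sin φ₁ sin φ₂ ) = atan2(-0.337685, -0.070039) = -101.718°.
λ₂ = 33.648° + -101.718° = -68.070°.

latitude 15.400°, longitude -68.070°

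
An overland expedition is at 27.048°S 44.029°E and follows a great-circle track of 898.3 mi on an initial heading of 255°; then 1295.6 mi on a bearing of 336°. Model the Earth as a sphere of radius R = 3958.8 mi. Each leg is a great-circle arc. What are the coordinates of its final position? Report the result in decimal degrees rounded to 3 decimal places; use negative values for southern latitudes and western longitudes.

latitude -12.327°, longitude 21.855°

Apply the spherical direct solution leg by leg, carrying full precision between legs.
Leg 1: from (-27.048°, 44.029°), δ = 898.3/3958.8 = 0.226912 rad, θ = 255° → φ = -29.666°, λ = 29.547°.
Leg 2: from (-29.666°, 29.547°), δ = 1295.6/3958.8 = 0.327271 rad, θ = 336° → φ = -12.327°, λ = 21.855°.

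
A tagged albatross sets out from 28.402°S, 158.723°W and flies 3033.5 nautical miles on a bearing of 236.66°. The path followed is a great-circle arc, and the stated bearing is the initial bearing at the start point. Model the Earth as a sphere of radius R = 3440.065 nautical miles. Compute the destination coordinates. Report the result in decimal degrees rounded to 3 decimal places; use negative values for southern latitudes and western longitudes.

δ = 3033.5/3440.065 = 0.881815 rad (50.5243°).
Converting: φ₁ = -0.495708 rad, θ = 4.130496 rad.
Destination latitude: φ₂ = arcsin( sin φ₁ cos δ + cos φ₁ sin δ cos θ ) = arcsin(-0.675571) = -42.499°.
Then Δλ = atan2(-0.567238, 0.314413) = -1.064668 rad, from sin θ sin δ cos φ₁ over cos δ − sin φ₁ sin φ₂.
λ₂ = -158.723° + -61.001° = -219.724°, normalized to (−180°, 180°] → 140.276°.

latitude -42.499°, longitude 140.276°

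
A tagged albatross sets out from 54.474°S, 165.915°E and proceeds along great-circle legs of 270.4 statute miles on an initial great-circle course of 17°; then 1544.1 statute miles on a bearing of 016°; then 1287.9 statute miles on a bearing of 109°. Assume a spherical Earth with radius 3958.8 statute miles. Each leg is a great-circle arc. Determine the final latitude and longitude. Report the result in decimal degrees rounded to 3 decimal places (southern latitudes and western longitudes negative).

latitude -33.374°, longitude -164.183°

Apply the spherical direct solution leg by leg, carrying full precision between legs.
Leg 1: from (-54.474°, 165.915°), δ = 270.4/3958.8 = 0.068304 rad, θ = 17° → φ = -50.717°, λ = 167.721°.
Leg 2: from (-50.717°, 167.721°), δ = 1544.1/3958.8 = 0.390042 rad, θ = 16° → φ = -28.978°, λ = 174.602°.
Leg 3: from (-28.978°, 174.602°), δ = 1287.9/3958.8 = 0.325326 rad, θ = 109° → φ = -33.374°, λ = -164.183°.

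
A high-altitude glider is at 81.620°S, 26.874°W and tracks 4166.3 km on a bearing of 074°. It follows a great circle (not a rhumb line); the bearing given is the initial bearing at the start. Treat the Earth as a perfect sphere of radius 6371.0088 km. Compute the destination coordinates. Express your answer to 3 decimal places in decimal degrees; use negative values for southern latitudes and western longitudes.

Central angle δ = d/R = 0.653947 rad.
Converting: φ₁ = -1.424538 rad, θ = 1.291544 rad.
Destination latitude: φ₂ = arcsin( sin φ₁ cos δ + cos φ₁ sin δ cos θ ) = arcsin(-0.760778) = -49.533°.
Δλ = atan2( sin θ sin δ cos φ₁ , cos δ − sin φ₁ sin φ₂ ) = atan2(0.085221, 0.041033) = 1.122064 rad = 64.290°.
λ₂ = -26.874° + 64.290° = 37.416°.

latitude -49.533°, longitude 37.416°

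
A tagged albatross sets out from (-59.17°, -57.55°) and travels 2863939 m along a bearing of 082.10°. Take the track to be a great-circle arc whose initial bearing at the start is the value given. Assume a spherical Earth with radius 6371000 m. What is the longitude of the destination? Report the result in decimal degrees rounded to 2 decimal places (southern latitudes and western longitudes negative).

δ = 2863939/6371000 = 0.449527 rad (25.7560°).
Converting: φ₁ = -1.032711 rad, θ = 1.432915 rad.
sin φ₂ = sin φ₁ cos δ + cos φ₁ sin δ cos θ = (-0.858692)(0.900653) + (0.512493)(0.434540)(0.137445) = -0.742774
φ₂ = asin(-0.742774) = -0.837204 rad = -47.97°.
Then Δλ = atan2(0.220585, 0.262839) = 0.698215 rad, from sin θ sin δ cos φ₁ over cos δ − sin φ₁ sin φ₂.
λ₂ = -57.55° + 40.00° = -17.55°.

longitude -17.55°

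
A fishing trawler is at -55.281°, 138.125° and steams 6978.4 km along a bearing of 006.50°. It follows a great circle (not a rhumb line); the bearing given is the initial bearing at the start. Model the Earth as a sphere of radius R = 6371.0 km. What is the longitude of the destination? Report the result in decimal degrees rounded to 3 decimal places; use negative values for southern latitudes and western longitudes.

The arc subtends δ = 6978.4/6371 = 1.095338 rad at the centre.
With φ₁ = -55.281° = -0.964835 rad and θ = 6.5° = 0.113446 rad:
Destination latitude: φ₂ = arcsin( sin φ₁ cos δ + cos φ₁ sin δ cos θ ) = arcsin(0.126878) = 7.289°.
For the longitude increment, Δλ = atan2( sin θ sin δ cos φ₁, cos δ − sin φ₁ sin φ₂ ) = atan2(0.057324, 0.562033) = 5.824°.
Hence λ₂ = 138.125° + 5.824° = 143.949°.

longitude 143.949°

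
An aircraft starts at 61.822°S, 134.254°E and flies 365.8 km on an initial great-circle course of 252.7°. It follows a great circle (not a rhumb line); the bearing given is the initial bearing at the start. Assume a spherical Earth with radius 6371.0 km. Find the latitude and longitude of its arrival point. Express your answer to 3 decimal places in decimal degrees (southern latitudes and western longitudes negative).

The arc subtends δ = 365.8/6371 = 0.057416 rad at the centre.
Start latitude φ₁ = -1.078997 rad; initial bearing θ = 4.410447 rad.
sin φ₂ = sin φ₁ cos δ + cos φ₁ sin δ cos θ = (-0.881485)(0.998352) + (0.472212)(0.057385)(-0.297375) = -0.888090
φ₂ = asin(-0.888090) = -1.093174 rad = -62.634°.
For the longitude increment, Δλ = atan2( sin θ sin δ cos φ₁, cos δ − sin φ₁ sin φ₂ ) = atan2(-0.025872, 0.215514) = -6.845°.
Hence λ₂ = 134.254° + -6.845° = 127.409°.

latitude -62.634°, longitude 127.409°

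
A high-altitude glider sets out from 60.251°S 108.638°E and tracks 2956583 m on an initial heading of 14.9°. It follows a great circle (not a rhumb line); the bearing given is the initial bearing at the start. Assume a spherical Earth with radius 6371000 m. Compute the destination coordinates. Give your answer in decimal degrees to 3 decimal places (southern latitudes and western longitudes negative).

The arc subtends δ = 2956583/6371000 = 0.464069 rad at the centre.
Start latitude φ₁ = -1.051578 rad; initial bearing θ = 0.260054 rad.
Destination latitude: φ₂ = arcsin( sin φ₁ cos δ + cos φ₁ sin δ cos θ ) = arcsin(-0.561757) = -34.177°.
Δλ = atan2( sin θ sin δ cos φ₁ , cos δ − sin φ₁ sin φ₂ ) = atan2(0.057108, 0.406517) = 0.139568 rad = 7.997°.
λ₂ = λ₁ + Δλ = 116.635°.

latitude -34.177°, longitude 116.635°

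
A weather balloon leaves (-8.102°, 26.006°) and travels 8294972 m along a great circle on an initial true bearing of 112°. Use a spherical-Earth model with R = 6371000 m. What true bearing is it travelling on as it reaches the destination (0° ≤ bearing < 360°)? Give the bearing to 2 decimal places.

final bearing 87.67°

Central angle δ = d/R = 1.301989 rad.
Converting: φ₁ = -0.141407 rad, θ = 1.954769 rad.
Destination latitude: φ₂ = arcsin( sin φ₁ cos δ + cos φ₁ sin δ cos θ ) = arcsin(-0.394979) = -23.265°.
For the longitude increment, Δλ = atan2( sin θ sin δ cos φ₁, cos δ − sin φ₁ sin φ₂ ) = atan2(0.884965, 0.209915) = 76.656°.
λ₂ = λ₁ + Δλ = 102.662°.
The forward bearing on arrival equals the back-azimuth from the destination plus 180°.
Back-azimuth from P₂ (-23.26°, 102.66°) to P₁ (-8.10°, 26.01°), with Δλ' = λ₁ − λ₂ = -76.66°: atan2( sin Δλ' cos φ₁ , cos φ₂ sin φ₁ − sin φ₂ cos φ₁ cos Δλ' ) = 267.67°.
Final bearing = (267.67° + 180°) mod 360° = 87.67°.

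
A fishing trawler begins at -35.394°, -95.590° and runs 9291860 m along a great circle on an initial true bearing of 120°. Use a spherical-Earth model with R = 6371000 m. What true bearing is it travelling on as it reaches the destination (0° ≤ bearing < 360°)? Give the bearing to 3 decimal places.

The arc subtends δ = 9291860/6371000 = 1.458462 rad at the centre.
Converting: φ₁ = -0.617742 rad, θ = 2.094395 rad.
Applying the spherical law of cosines for sides, sin φ₂ = sin φ₁ cos δ + cos φ₁ sin δ cos θ = -0.469952, so φ₂ = -28.031°.
For the longitude increment, Δλ = atan2( sin θ sin δ cos φ₁, cos δ − sin φ₁ sin φ₂ ) = atan2(0.701524, -0.160096) = 102.855°.
λ₂ = λ₁ + Δλ = 7.265°.
The forward bearing on arrival equals the back-azimuth from the destination plus 180°.
Back-azimuth from P₂ (-28.031°, 7.265°) to P₁ (-35.394°, -95.590°), with Δλ' = λ₁ − λ₂ = -102.855°: atan2( sin Δλ' cos φ₁ , cos φ₂ sin φ₁ − sin φ₂ cos φ₁ cos Δλ' ) = 233.111°.
Final bearing = (233.111° + 180°) mod 360° = 53.111°.

final bearing 53.111°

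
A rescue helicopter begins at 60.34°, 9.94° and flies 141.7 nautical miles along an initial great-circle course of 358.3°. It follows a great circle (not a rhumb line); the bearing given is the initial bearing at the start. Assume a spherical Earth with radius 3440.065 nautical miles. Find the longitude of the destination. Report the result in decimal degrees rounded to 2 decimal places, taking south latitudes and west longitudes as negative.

Central angle δ = d/R = 0.041191 rad.
With φ₁ = 60.34° = 1.053132 rad and θ = 358.3° = 6.253515 rad:
Applying the spherical law of cosines for sides, sin φ₂ = sin φ₁ cos δ + cos φ₁ sin δ cos θ = 0.888609, so φ₂ = 62.70°.
Then Δλ = atan2(-0.000605, 0.226971) = -0.002663 rad, from sin θ sin δ cos φ₁ over cos δ − sin φ₁ sin φ₂.
Hence λ₂ = 9.94° + -0.15° = 9.79°.

longitude 9.79°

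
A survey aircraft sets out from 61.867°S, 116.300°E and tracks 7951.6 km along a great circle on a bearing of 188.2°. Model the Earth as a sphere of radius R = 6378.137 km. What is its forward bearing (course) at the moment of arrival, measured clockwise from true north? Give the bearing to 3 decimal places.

final bearing 354.412°

Central angle δ = d/R = 1.246696 rad.
Start latitude φ₁ = -1.079783 rad; initial bearing θ = 3.284710 rad.
sin φ₂ = sin φ₁ cos δ + cos φ₁ sin δ cos θ = (-0.881855)(0.318456) + (0.471520)(0.947938)(-0.989776) = -0.723234
φ₂ = asin(-0.723234) = -0.808473 rad = -46.322°.
For the longitude increment, Δλ = atan2( sin θ sin δ cos φ₁, cos δ − sin φ₁ sin φ₂ ) = atan2(-0.063751, -0.319332) = -168.710°.
Hence λ₂ = 116.300° + -168.710° = -52.410°.
The forward bearing on arrival equals the back-azimuth from the destination plus 180°.
Back-azimuth from P₂ (-46.322°, -52.410°) to P₁ (-61.867°, 116.300°), with Δλ' = λ₁ − λ₂ = 168.710°: atan2( sin Δλ' cos φ₁ , cos φ₂ sin φ₁ − sin φ₂ cos φ₁ cos Δλ' ) = 174.412°.
Final bearing = (174.412° + 180°) mod 360° = 354.412°.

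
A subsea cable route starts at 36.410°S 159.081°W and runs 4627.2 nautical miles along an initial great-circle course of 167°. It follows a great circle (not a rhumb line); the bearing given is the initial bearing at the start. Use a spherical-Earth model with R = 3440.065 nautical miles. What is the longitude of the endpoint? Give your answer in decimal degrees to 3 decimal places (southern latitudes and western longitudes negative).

The arc subtends δ = 4627.2/3440.065 = 1.345091 rad at the centre.
Converting: φ₁ = -0.635474 rad, θ = 2.914700 rad.
sin φ₂ = sin φ₁ cos δ + cos φ₁ sin δ cos θ = (-0.593559)(0.223794) + (0.804790)(0.974636)(-0.974370) = -0.897109
φ₂ = asin(-0.897109) = -1.113183 rad = -63.781°.
Then Δλ = atan2(0.176447, -0.308694) = 2.622324 rad, from sin θ sin δ cos φ₁ over cos δ − sin φ₁ sin φ₂.
λ₂ = -159.081° + 150.248° = -8.833°.

longitude -8.833°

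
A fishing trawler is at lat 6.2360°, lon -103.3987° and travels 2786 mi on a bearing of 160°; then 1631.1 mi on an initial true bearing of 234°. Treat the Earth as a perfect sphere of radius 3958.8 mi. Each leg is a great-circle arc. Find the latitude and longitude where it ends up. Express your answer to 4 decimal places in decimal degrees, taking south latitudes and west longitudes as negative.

Apply the spherical direct solution leg by leg, carrying full precision between legs.
Leg 1: from (6.2360°, -103.3987°), δ = 2786/3958.8 = 0.703749 rad, θ = 160° → φ = -31.4424°, λ = -88.3640°.
Leg 2: from (-31.4424°, -88.3640°), δ = 1631.1/3958.8 = 0.412019 rad, θ = 234° → φ = -42.7507°, λ = -114.5444°.

latitude -42.7507°, longitude -114.5444°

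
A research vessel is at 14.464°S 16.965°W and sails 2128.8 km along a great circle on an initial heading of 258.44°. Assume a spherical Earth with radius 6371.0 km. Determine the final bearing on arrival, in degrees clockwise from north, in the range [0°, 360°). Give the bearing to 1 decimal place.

final bearing 263.9°

The arc subtends δ = 2128.8/6371 = 0.334139 rad at the centre.
Converting: φ₁ = -0.252444 rad, θ = 4.510629 rad.
sin φ₂ = sin φ₁ cos δ + cos φ₁ sin δ cos θ = (-0.249772)(0.944693) + (0.968305)(0.327956)(-0.200394) = -0.299595
φ₂ = asin(-0.299595) = -0.304268 rad = -17.433°.
Then Δλ = atan2(-0.311120, 0.869863) = -0.343487 rad, from sin θ sin δ cos φ₁ over cos δ − sin φ₁ sin φ₂.
Hence λ₂ = -16.965° + -19.680° = -36.645°.
The forward bearing on arrival equals the back-azimuth from the destination plus 180°.
Back-azimuth from P₂ (-17.4°, -36.6°) to P₁ (-14.5°, -17.0°), with Δλ' = λ₁ − λ₂ = 19.7°: atan2( sin Δλ' cos φ₁ , cos φ₂ sin φ₁ − sin φ₂ cos φ₁ cos Δλ' ) = 83.9°.
Final bearing = (83.9° + 180°) mod 360° = 263.9°.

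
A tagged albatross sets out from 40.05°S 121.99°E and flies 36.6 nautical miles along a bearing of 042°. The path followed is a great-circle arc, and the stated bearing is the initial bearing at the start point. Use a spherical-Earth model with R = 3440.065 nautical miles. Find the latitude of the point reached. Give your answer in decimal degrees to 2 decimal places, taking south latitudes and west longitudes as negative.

latitude -39.60°

Angular distance δ = d/R = 36.6 / 3440.065 = 0.010639 rad.
Start latitude φ₁ = -0.699004 rad; initial bearing θ = 0.733038 rad.
sin φ₂ = sin φ₁ cos δ + cos φ₁ sin δ cos θ = (-0.643456)(0.999943) + (0.765483)(0.010639)(0.743145) = -0.637367
φ₂ = asin(-0.637367) = -0.691077 rad = -39.60°.
Then Δλ = atan2(0.005449, 0.589826) = 0.009239 rad, from sin θ sin δ cos φ₁ over cos δ − sin φ₁ sin φ₂.
Hence λ₂ = 121.99° + 0.53° = 122.52°.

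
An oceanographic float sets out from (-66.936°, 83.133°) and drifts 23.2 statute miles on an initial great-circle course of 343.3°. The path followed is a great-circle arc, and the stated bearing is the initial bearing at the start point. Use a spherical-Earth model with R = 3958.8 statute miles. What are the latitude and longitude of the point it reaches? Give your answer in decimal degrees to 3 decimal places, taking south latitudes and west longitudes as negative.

latitude -66.614°, longitude 82.890°

Angular distance δ = d/R = 23.2 / 3958.8 = 0.005860 rad.
Converting: φ₁ = -1.168254 rad, θ = 5.991715 rad.
Applying the spherical law of cosines for sides, sin φ₂ = sin φ₁ cos δ + cos φ₁ sin δ cos θ = -0.917853, so φ₂ = -66.614°.
Then Δλ = atan2(-0.000660, 0.155496) = -0.004243 rad, from sin θ sin δ cos φ₁ over cos δ − sin φ₁ sin φ₂.
λ₂ = 83.133° + -0.243° = 82.890°.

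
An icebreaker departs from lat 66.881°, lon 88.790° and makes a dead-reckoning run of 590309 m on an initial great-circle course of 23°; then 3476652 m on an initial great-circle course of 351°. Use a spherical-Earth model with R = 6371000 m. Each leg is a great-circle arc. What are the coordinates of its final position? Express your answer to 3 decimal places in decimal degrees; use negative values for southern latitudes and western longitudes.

latitude 76.572°, longitude -64.150°

Apply the spherical direct solution leg by leg, carrying full precision between legs.
Leg 1: from (66.881°, 88.790°), δ = 590309/6371000 = 0.092656 rad, θ = 23° → φ = 71.657°, λ = 95.386°.
Leg 2: from (71.657°, 95.386°), δ = 3476652/6371000 = 0.545700 rad, θ = 351° → φ = 76.572°, λ = -64.150°.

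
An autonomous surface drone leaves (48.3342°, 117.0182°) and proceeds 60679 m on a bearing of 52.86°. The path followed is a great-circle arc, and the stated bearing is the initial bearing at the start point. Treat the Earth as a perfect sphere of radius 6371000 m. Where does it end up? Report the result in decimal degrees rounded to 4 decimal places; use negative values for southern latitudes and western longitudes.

δ = 60679/6371000 = 0.009524 rad (0.5457°).
Start latitude φ₁ = 0.843591 rad; initial bearing θ = 0.922581 rad.
sin φ₂ = sin φ₁ cos δ + cos φ₁ sin δ cos θ = (0.747035)(0.999955) + (0.664785)(0.009524)(0.603765) = 0.750824
φ₂ = asin(0.750824) = 0.849309 rad = 48.6618°.
Then Δλ = atan2(0.005047, 0.439063) = 0.011495 rad, from sin θ sin δ cos φ₁ over cos δ − sin φ₁ sin φ₂.
λ₂ = λ₁ + Δλ = 117.6768°.

latitude 48.6618°, longitude 117.6768°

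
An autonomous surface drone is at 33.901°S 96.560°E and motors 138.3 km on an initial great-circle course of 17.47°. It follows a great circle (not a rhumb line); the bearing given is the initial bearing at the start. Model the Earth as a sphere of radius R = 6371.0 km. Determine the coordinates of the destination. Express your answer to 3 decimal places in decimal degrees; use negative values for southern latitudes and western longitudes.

Angular distance δ = d/R = 138.3 / 6371 = 0.021708 rad.
Converting: φ₁ = -0.591684 rad, θ = 0.304909 rad.
Applying the spherical law of cosines for sides, sin φ₂ = sin φ₁ cos δ + cos φ₁ sin δ cos θ = -0.540443, so φ₂ = -32.714°.
Δλ = atan2( sin θ sin δ cos φ₁ , cos δ − sin φ₁ sin φ₂ ) = atan2(0.005409, 0.698327) = 0.007745 rad = 0.444°.
Hence λ₂ = 96.560° + 0.444° = 97.004°.

latitude -32.714°, longitude 97.004°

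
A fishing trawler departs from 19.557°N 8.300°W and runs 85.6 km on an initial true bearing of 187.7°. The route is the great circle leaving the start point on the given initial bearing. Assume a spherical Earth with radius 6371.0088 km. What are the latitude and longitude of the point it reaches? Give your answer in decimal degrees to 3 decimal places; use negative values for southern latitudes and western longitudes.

latitude 18.794°, longitude -8.409°

Angular distance δ = d/R = 85.6 / 6371.0088 = 0.013436 rad.
Start latitude φ₁ = 0.341334 rad; initial bearing θ = 3.275983 rad.
Destination latitude: φ₂ = arcsin( sin φ₁ cos δ + cos φ₁ sin δ cos θ ) = arcsin(0.322168) = 18.794°.
Then Δλ = atan2(-0.001696, 0.892066) = -0.001902 rad, from sin θ sin δ cos φ₁ over cos δ − sin φ₁ sin φ₂.
λ₂ = λ₁ + Δλ = -8.409°.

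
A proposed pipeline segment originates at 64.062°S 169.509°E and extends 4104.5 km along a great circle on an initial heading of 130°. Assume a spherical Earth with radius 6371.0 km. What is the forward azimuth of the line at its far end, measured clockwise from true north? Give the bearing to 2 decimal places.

Central angle δ = d/R = 0.644247 rad.
Start latitude φ₁ = -1.118093 rad; initial bearing θ = 2.268928 rad.
sin φ₂ = sin φ₁ cos δ + cos φ₁ sin δ cos θ = (-0.899268)(0.799552) + (0.437398)(0.600597)(-0.642788) = -0.887872
φ₂ = asin(-0.887872) = -1.092699 rad = -62.607°.
For the longitude increment, Δλ = atan2( sin θ sin δ cos φ₁, cos δ − sin φ₁ sin φ₂ ) = atan2(0.201240, 0.001117) = 89.682°.
λ₂ = 169.509° + 89.682° = 259.191°, normalized to (−180°, 180°] → -100.809°.
The forward bearing on arrival equals the back-azimuth from the destination plus 180°.
Back-azimuth from P₂ (-62.61°, -100.81°) to P₁ (-64.06°, 169.51°), with Δλ' = λ₁ − λ₂ = 270.32°: atan2( sin Δλ' cos φ₁ , cos φ₂ sin φ₁ − sin φ₂ cos φ₁ cos Δλ' ) = 226.74°.
Final bearing = (226.74° + 180°) mod 360° = 46.74°.

final bearing 46.74°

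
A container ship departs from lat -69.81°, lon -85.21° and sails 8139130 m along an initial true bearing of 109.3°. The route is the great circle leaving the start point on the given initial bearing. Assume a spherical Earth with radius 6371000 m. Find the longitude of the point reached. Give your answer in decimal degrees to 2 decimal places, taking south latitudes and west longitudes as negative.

longitude 17.10°

δ = 8139130/6371000 = 1.277528 rad (73.1970°).
With φ₁ = -69.81° = -1.218414 rad and θ = 109.3° = 1.907645 rad:
sin φ₂ = sin φ₁ cos δ + cos φ₁ sin δ cos θ = (-0.938553)(0.289083) + (0.345134)(0.957304)(-0.330514) = -0.380521
φ₂ = asin(-0.380521) = -0.390360 rad = -22.37°.
Δλ = atan2( sin θ sin δ cos φ₁ , cos δ − sin φ₁ sin φ₂ ) = atan2(0.311830, -0.068057) = 1.785675 rad = 102.31°.
λ₂ = λ₁ + Δλ = 17.10°.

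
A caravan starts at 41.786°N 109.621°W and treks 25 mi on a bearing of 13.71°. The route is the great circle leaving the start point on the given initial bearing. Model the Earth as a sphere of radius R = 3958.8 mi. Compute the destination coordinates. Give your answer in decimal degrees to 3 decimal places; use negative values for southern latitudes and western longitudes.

latitude 42.137°, longitude -109.505°

Angular distance δ = d/R = 25 / 3958.8 = 0.006315 rad.
Start latitude φ₁ = 0.729303 rad; initial bearing θ = 0.239285 rad.
sin φ₂ = sin φ₁ cos δ + cos φ₁ sin δ cos θ = (0.666350)(0.999980) + (0.745639)(0.006315)(0.971508) = 0.670912
φ₂ = asin(0.670912) = 0.735437 rad = 42.137°.
For the longitude increment, Δλ = atan2( sin θ sin δ cos φ₁, cos δ − sin φ₁ sin φ₂ ) = atan2(0.001116, 0.552918) = 0.116°.
λ₂ = λ₁ + Δλ = -109.505°.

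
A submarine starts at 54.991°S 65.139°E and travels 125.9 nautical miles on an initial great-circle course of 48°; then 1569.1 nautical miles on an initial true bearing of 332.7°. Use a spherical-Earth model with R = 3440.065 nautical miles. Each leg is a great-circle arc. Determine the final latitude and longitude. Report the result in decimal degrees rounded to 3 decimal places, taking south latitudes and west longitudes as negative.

latitude -29.323°, longitude 54.365°

Apply the spherical direct solution leg by leg, carrying full precision between legs.
Leg 1: from (-54.991°, 65.139°), δ = 125.9/3440.065 = 0.036598 rad, θ = 48° → φ = -53.559°, λ = 67.763°.
Leg 2: from (-53.559°, 67.763°), δ = 1569.1/3440.065 = 0.456125 rad, θ = 332.7° → φ = -29.323°, λ = 54.365°.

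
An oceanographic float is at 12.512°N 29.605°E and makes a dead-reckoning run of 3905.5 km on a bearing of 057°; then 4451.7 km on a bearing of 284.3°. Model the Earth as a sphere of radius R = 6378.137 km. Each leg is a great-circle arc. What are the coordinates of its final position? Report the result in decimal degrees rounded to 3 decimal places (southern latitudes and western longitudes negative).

Apply the spherical direct solution leg by leg, carrying full precision between legs.
Leg 1: from (12.512°, 29.605°), δ = 3905.5/6378.137 = 0.612326 rad, θ = 57° → φ = 28.874°, λ = 63.005°.
Leg 2: from (28.874°, 63.005°), δ = 4451.7/6378.137 = 0.697962 rad, θ = 284.3° → φ = 30.595°, λ = 16.664°.

latitude 30.595°, longitude 16.664°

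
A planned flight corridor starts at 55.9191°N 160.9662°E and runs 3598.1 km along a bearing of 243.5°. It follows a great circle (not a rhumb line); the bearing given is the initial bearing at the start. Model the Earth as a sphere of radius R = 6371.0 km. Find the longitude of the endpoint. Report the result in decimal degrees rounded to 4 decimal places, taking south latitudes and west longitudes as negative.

longitude 125.4514°

Angular distance δ = d/R = 3598.1 / 6371 = 0.564762 rad.
Start latitude φ₁ = 0.975972 rad; initial bearing θ = 4.249877 rad.
Destination latitude: φ₂ = arcsin( sin φ₁ cos δ + cos φ₁ sin δ cos θ ) = arcsin(0.565812) = 34.4587°.
Δλ = atan2( sin θ sin δ cos φ₁ , cos δ − sin φ₁ sin φ₂ ) = atan2(-0.268404, 0.376083) = -0.619849 rad = -35.5148°.
Hence λ₂ = 160.9662° + -35.5148° = 125.4514°.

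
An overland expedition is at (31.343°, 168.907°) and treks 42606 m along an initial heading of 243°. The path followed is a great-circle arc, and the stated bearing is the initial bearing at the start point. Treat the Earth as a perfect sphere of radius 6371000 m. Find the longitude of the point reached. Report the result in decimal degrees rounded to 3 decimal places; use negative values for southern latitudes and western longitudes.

Central angle δ = d/R = 0.006687 rad.
Start latitude φ₁ = 0.547039 rad; initial bearing θ = 4.241150 rad.
sin φ₂ = sin φ₁ cos δ + cos φ₁ sin δ cos θ = (0.520160)(0.999978) + (0.854069)(0.006687)(-0.453990) = 0.517556
φ₂ = asin(0.517556) = 0.543992 rad = 31.168°.
Then Δλ = atan2(-0.005089, 0.730766) = -0.006964 rad, from sin θ sin δ cos φ₁ over cos δ − sin φ₁ sin φ₂.
λ₂ = 168.907° + -0.399° = 168.508°.

longitude 168.508°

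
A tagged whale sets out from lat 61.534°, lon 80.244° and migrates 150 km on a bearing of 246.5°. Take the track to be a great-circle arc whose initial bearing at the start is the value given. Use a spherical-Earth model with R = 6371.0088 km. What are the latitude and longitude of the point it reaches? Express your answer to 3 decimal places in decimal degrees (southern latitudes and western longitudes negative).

The arc subtends δ = 150/6371.0088 = 0.023544 rad at the centre.
Converting: φ₁ = 1.073971 rad, θ = 4.302237 rad.
Destination latitude: φ₂ = arcsin( sin φ₁ cos δ + cos φ₁ sin δ cos θ ) = arcsin(0.874382) = 60.972°.
Then Δλ = atan2(-0.010290, 0.231053) = -0.044507 rad, from sin θ sin δ cos φ₁ over cos δ − sin φ₁ sin φ₂.
λ₂ = λ₁ + Δλ = 77.694°.

latitude 60.972°, longitude 77.694°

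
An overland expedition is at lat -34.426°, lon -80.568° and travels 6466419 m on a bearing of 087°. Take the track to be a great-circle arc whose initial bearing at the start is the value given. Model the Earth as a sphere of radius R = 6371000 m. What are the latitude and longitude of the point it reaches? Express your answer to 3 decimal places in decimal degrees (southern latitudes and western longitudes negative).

latitude -15.167°, longitude -19.056°

Central angle δ = d/R = 1.014977 rad.
With φ₁ = -34.426° = -0.600847 rad and θ = 87° = 1.518436 rad:
sin φ₂ = sin φ₁ cos δ + cos φ₁ sin δ cos θ = (-0.565341)(0.527639) + (0.824857)(0.849468)(0.052336) = -0.261625
φ₂ = asin(-0.261625) = -0.264706 rad = -15.167°.
Then Δλ = atan2(0.699730, 0.379732) = 1.073588 rad, from sin θ sin δ cos φ₁ over cos δ − sin φ₁ sin φ₂.
λ₂ = -80.568° + 61.512° = -19.056°.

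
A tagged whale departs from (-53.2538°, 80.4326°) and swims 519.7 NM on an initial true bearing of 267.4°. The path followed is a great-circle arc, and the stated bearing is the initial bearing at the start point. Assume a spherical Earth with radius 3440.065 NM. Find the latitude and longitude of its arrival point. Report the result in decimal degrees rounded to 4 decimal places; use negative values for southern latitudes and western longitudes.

The arc subtends δ = 519.7/3440.065 = 0.151073 rad at the centre.
Start latitude φ₁ = -0.929454 rad; initial bearing θ = 4.667010 rad.
Destination latitude: φ₂ = arcsin( sin φ₁ cos δ + cos φ₁ sin δ cos θ ) = arcsin(-0.796251) = -52.7736°.
For the longitude increment, Δλ = atan2( sin θ sin δ cos φ₁, cos δ − sin φ₁ sin φ₂ ) = atan2(-0.089946, 0.350579) = -14.3897°.
Hence λ₂ = 80.4326° + -14.3897° = 66.0429°.

latitude -52.7736°, longitude 66.0429°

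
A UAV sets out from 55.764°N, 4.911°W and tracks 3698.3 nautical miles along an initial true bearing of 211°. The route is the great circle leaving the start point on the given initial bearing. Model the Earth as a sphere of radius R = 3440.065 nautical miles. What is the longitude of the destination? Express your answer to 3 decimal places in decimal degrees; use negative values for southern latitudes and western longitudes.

δ = 3698.3/3440.065 = 1.075067 rad (61.5968°).
Start latitude φ₁ = 0.973265 rad; initial bearing θ = 3.682645 rad.
sin φ₂ = sin φ₁ cos δ + cos φ₁ sin δ cos θ = (0.826727)(0.475673) + (0.562603)(0.879622)(-0.857167) = -0.030941
φ₂ = asin(-0.030941) = -0.030946 rad = -1.773°.
Δλ = atan2( sin θ sin δ cos φ₁ , cos δ − sin φ₁ sin φ₂ ) = atan2(-0.254881, 0.501253) = -0.470415 rad = -26.953°.
Hence λ₂ = -4.911° + -26.953° = -31.864°.

longitude -31.864°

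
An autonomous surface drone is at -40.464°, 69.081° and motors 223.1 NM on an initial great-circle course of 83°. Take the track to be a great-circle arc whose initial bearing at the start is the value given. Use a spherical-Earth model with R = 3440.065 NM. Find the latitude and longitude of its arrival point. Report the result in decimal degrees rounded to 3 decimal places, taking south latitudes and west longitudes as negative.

The arc subtends δ = 223.1/3440.065 = 0.064853 rad at the centre.
Converting: φ₁ = -0.706230 rad, θ = 1.448623 rad.
sin φ₂ = sin φ₁ cos δ + cos φ₁ sin δ cos θ = (-0.648970)(0.997898) + (0.760814)(0.064808)(0.121869) = -0.641597
φ₂ = asin(-0.641597) = -0.696578 rad = -39.911°.
Δλ = atan2( sin θ sin δ cos φ₁ , cos δ − sin φ₁ sin φ₂ ) = atan2(0.048939, 0.581521) = 0.083960 rad = 4.811°.
λ₂ = λ₁ + Δλ = 73.892°.

latitude -39.911°, longitude 73.892°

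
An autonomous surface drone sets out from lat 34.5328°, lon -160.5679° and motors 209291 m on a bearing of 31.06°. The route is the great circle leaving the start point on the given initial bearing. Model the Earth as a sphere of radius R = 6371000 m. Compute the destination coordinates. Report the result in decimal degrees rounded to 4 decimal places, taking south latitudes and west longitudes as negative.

latitude 36.1393°, longitude -159.3656°

The arc subtends δ = 209291/6371000 = 0.032851 rad at the centre.
Start latitude φ₁ = 0.602711 rad; initial bearing θ = 0.542099 rad.
sin φ₂ = sin φ₁ cos δ + cos φ₁ sin δ cos θ = (0.566878)(0.999460) + (0.823802)(0.032845)(0.856627) = 0.589750
φ₂ = asin(0.589750) = 0.630750 rad = 36.1393°.
Then Δλ = atan2(0.013960, 0.665144) = 0.020985 rad, from sin θ sin δ cos φ₁ over cos δ − sin φ₁ sin φ₂.
Hence λ₂ = -160.5679° + 1.2023° = -159.3656°.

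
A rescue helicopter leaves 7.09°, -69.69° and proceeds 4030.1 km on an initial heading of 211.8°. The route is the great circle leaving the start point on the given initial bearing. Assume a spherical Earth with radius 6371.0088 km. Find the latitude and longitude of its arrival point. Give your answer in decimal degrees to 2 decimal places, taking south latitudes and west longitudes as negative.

δ = 4030.1/6371.0088 = 0.632569 rad (36.2435°).
Start latitude φ₁ = 0.123744 rad; initial bearing θ = 3.696607 rad.
Destination latitude: φ₂ = arcsin( sin φ₁ cos δ + cos φ₁ sin δ cos θ ) = arcsin(-0.399084) = -23.52°.
Then Δλ = atan2(-0.309164, 0.855770) = -0.346679 rad, from sin θ sin δ cos φ₁ over cos δ − sin φ₁ sin φ₂.
λ₂ = λ₁ + Δλ = -89.55°.

latitude -23.52°, longitude -89.55°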